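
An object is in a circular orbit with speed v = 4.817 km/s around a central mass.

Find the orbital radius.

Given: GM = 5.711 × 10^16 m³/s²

Convert to SI: v = 4.817 km/s = 4817 m/s.
For a circular orbit, v² = GM / r, so r = GM / v².
r = 5.711e+16 / (4817)² m ≈ 2.461e+09 m = 2.461 Gm.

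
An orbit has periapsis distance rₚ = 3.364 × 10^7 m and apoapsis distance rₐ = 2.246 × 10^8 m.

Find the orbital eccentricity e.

e = (rₐ − rₚ) / (rₐ + rₚ).
e = (2.246e+08 − 3.364e+07) / (2.246e+08 + 3.364e+07) = 1.9096e+08 / 2.5824e+08 ≈ 0.7395.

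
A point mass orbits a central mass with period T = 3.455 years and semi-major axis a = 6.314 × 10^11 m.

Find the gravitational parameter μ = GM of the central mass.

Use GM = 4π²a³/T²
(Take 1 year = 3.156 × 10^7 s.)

Convert to SI: T = 3.455 years = 1.0904e+08 s.
GM = 4π² · a³ / T².
GM = 4π² · (6.314e+11)³ / (1.0904e+08)² m³/s² ≈ 8.358e+20 m³/s² = 8.358 × 10^20 m³/s².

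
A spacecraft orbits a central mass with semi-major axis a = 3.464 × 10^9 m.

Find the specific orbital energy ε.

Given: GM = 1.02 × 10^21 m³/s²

ε = −GM / (2a).
ε = −1.02e+21 / (2 · 3.464e+09) J/kg ≈ -1.472e+11 J/kg = -147.2 GJ/kg.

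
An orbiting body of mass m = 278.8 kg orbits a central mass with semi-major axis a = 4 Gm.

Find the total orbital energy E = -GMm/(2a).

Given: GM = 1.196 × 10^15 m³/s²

Convert to SI: a = 4 Gm = 4e+09 m.
E = −GMm / (2a).
E = −1.196e+15 · 278.8 / (2 · 4e+09) J ≈ -4.168e+07 J = -41.68 MJ.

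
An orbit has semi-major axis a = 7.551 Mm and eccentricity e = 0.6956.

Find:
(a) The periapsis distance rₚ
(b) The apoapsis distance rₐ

Convert to SI: a = 7.551 Mm = 7.551e+06 m.
(a) rₚ = a(1 − e) = 7.551e+06 · (1 − 0.6956) = 7.551e+06 · 0.3044 ≈ 2.299e+06 m = 2.299 Mm.
(b) rₐ = a(1 + e) = 7.551e+06 · (1 + 0.6956) = 7.551e+06 · 1.6956 ≈ 1.28e+07 m = 12.8 Mm.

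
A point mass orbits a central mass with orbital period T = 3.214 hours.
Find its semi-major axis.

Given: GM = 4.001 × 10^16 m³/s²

Convert to SI: T = 3.214 hours = 11570.4 s.
Invert Kepler's third law: a = (GM · T² / (4π²))^(1/3).
Substituting T = 11570.4 s and GM = 4.001e+16 m³/s²:
a = (4.001e+16 · (11570.4)² / (4π²))^(1/3) m
a ≈ 5.138e+07 m = 51.38 Mm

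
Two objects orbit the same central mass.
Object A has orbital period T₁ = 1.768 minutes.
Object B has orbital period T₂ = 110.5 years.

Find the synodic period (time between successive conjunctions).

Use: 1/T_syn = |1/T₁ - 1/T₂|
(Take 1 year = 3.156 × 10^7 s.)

Convert to SI: T₁ = 1.768 minutes = 106.08 s; T₂ = 110.5 years = 3.48738e+09 s.
T_syn = |T₁ · T₂ / (T₁ − T₂)|.
T_syn = |106.08 · 3.48738e+09 / (106.08 − 3.48738e+09)| s ≈ 106.1 s = 1.768 minutes.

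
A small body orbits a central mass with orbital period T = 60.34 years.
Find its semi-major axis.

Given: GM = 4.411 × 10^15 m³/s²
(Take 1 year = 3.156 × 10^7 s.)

Convert to SI: T = 60.34 years = 1.90433e+09 s.
Invert Kepler's third law: a = (GM · T² / (4π²))^(1/3).
Substituting T = 1.90433e+09 s and GM = 4.411e+15 m³/s²:
a = (4.411e+15 · (1.90433e+09)² / (4π²))^(1/3) m
a ≈ 7.4e+10 m = 7.4 × 10^10 m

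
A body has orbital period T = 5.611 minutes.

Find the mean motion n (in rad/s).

Convert to SI: T = 5.611 minutes = 336.66 s.
n = 2π / T.
n = 2π / 336.66 s ≈ 0.01866 rad/s.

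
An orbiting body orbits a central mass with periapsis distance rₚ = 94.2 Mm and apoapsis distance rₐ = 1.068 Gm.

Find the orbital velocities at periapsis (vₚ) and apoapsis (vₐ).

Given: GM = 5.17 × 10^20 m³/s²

Convert to SI: rₚ = 94.2 Mm = 9.42e+07 m; rₐ = 1.068 Gm = 1.068e+09 m.
Use the vis-viva equation v² = GM(2/r − 1/a) with a = (rₚ + rₐ)/2 = (9.42e+07 + 1.068e+09)/2 = 5.811e+08 m.
vₚ = √(GM · (2/rₚ − 1/a)) = √(5.17e+20 · (2/9.42e+07 − 1/5.811e+08)) m/s ≈ 3.176e+06 m/s = 3176 km/s.
vₐ = √(GM · (2/rₐ − 1/a)) = √(5.17e+20 · (2/1.068e+09 − 1/5.811e+08)) m/s ≈ 2.801e+05 m/s = 280.1 km/s.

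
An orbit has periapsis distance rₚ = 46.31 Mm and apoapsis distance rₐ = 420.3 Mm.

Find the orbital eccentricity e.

Convert to SI: rₚ = 46.31 Mm = 4.631e+07 m; rₐ = 420.3 Mm = 4.203e+08 m.
e = (rₐ − rₚ) / (rₐ + rₚ).
e = (4.203e+08 − 4.631e+07) / (4.203e+08 + 4.631e+07) = 3.7399e+08 / 4.6661e+08 ≈ 0.8015.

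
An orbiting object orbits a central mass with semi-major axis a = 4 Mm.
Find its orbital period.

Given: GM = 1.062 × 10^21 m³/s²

Convert to SI: a = 4 Mm = 4e+06 m.
Kepler's third law: T = 2π √(a³ / GM).
Substituting a = 4e+06 m and GM = 1.062e+21 m³/s²:
T = 2π √((4e+06)³ / 1.062e+21) s
T ≈ 1.542 s = 1.542 seconds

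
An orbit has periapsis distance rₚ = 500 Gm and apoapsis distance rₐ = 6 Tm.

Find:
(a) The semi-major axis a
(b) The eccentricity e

Convert to SI: rₚ = 500 Gm = 5e+11 m; rₐ = 6 Tm = 6e+12 m.
(a) a = (rₚ + rₐ) / 2 = (5e+11 + 6e+12) / 2 ≈ 3.25e+12 m = 3.25 Tm.
(b) e = (rₐ − rₚ) / (rₐ + rₚ) = (6e+12 − 5e+11) / (6e+12 + 5e+11) ≈ 0.8462.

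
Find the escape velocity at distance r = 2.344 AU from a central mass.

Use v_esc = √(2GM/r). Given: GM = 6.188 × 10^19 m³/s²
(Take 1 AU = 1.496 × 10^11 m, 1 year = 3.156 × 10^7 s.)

Convert to SI: r = 2.344 AU = 3.50662e+11 m.
Escape velocity comes from setting total energy to zero: ½v² − GM/r = 0 ⇒ v_esc = √(2GM / r).
v_esc = √(2 · 6.188e+19 / 3.50662e+11) m/s ≈ 1.879e+04 m/s = 3.963 AU/year.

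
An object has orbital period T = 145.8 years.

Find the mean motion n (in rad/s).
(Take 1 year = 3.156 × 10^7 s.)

Convert to SI: T = 145.8 years = 4.60145e+09 s.
n = 2π / T.
n = 2π / 4.60145e+09 s ≈ 1.365e-09 rad/s.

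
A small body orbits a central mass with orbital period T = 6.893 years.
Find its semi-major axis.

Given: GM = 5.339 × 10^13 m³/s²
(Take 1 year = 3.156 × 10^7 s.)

Convert to SI: T = 6.893 years = 2.17543e+08 s.
Invert Kepler's third law: a = (GM · T² / (4π²))^(1/3).
Substituting T = 2.17543e+08 s and GM = 5.339e+13 m³/s²:
a = (5.339e+13 · (2.17543e+08)² / (4π²))^(1/3) m
a ≈ 4e+09 m = 4 Gm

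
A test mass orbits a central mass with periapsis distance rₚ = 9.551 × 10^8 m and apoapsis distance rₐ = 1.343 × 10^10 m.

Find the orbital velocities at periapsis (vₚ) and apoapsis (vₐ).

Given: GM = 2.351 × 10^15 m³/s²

Use the vis-viva equation v² = GM(2/r − 1/a) with a = (rₚ + rₐ)/2 = (9.551e+08 + 1.343e+10)/2 = 7.19255e+09 m.
vₚ = √(GM · (2/rₚ − 1/a)) = √(2.351e+15 · (2/9.551e+08 − 1/7.19255e+09)) m/s ≈ 2144 m/s = 2.144 km/s.
vₐ = √(GM · (2/rₐ − 1/a)) = √(2.351e+15 · (2/1.343e+10 − 1/7.19255e+09)) m/s ≈ 152.5 m/s = 152.5 m/s.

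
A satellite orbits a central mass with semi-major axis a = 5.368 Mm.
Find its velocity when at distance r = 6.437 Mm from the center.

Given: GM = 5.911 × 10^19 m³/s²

Convert to SI: a = 5.368 Mm = 5.368e+06 m; r = 6.437 Mm = 6.437e+06 m.
Vis-viva: v = √(GM · (2/r − 1/a)).
2/r − 1/a = 2/6.437e+06 − 1/5.368e+06 = 1.24415e-07 m⁻¹.
v = √(5.911e+19 · 1.24415e-07) m/s ≈ 2.712e+06 m/s = 2712 km/s.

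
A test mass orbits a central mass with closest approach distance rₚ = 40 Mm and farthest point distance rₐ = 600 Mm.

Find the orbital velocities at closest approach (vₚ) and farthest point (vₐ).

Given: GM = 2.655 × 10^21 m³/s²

Convert to SI: rₚ = 40 Mm = 4e+07 m; rₐ = 600 Mm = 6e+08 m.
Use the vis-viva equation v² = GM(2/r − 1/a) with a = (rₚ + rₐ)/2 = (4e+07 + 6e+08)/2 = 3.2e+08 m.
vₚ = √(GM · (2/rₚ − 1/a)) = √(2.655e+21 · (2/4e+07 − 1/3.2e+08)) m/s ≈ 1.116e+07 m/s = 1.116e+04 km/s.
vₐ = √(GM · (2/rₐ − 1/a)) = √(2.655e+21 · (2/6e+08 − 1/3.2e+08)) m/s ≈ 7.437e+05 m/s = 743.7 km/s.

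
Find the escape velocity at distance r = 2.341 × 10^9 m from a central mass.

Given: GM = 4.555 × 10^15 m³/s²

Escape velocity comes from setting total energy to zero: ½v² − GM/r = 0 ⇒ v_esc = √(2GM / r).
v_esc = √(2 · 4.555e+15 / 2.341e+09) m/s ≈ 1973 m/s = 1.973 km/s.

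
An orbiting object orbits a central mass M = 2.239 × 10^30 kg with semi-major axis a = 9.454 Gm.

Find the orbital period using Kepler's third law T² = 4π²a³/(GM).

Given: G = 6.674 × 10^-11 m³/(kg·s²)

Convert to SI: a = 9.454 Gm = 9.454e+09 m.
GM = G · M = 6.674e-11 · 2.239e+30 = 1.49431e+20 m³/s².
Kepler's third law: T = 2π √(a³ / GM).
Substituting a = 9.454e+09 m and GM = 1.49431e+20 m³/s²:
T = 2π √((9.454e+09)³ / 1.49431e+20) s
T ≈ 4.725e+05 s = 5.469 days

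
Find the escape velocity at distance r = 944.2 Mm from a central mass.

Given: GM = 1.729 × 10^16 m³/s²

Convert to SI: r = 944.2 Mm = 9.442e+08 m.
Escape velocity comes from setting total energy to zero: ½v² − GM/r = 0 ⇒ v_esc = √(2GM / r).
v_esc = √(2 · 1.729e+16 / 9.442e+08) m/s ≈ 6052 m/s = 6.052 km/s.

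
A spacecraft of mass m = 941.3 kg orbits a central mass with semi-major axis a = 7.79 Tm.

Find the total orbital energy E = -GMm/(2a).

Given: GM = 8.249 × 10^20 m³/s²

Convert to SI: a = 7.79 Tm = 7.79e+12 m.
E = −GMm / (2a).
E = −8.249e+20 · 941.3 / (2 · 7.79e+12) J ≈ -4.984e+10 J = -49.84 GJ.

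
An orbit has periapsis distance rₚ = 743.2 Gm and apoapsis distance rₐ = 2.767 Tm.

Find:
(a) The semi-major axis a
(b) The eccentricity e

Convert to SI: rₚ = 743.2 Gm = 7.432e+11 m; rₐ = 2.767 Tm = 2.767e+12 m.
(a) a = (rₚ + rₐ) / 2 = (7.432e+11 + 2.767e+12) / 2 ≈ 1.755e+12 m = 1.755 Tm.
(b) e = (rₐ − rₚ) / (rₐ + rₚ) = (2.767e+12 − 7.432e+11) / (2.767e+12 + 7.432e+11) ≈ 0.5765.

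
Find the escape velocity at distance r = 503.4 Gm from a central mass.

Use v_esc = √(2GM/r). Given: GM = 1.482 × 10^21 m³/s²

Convert to SI: r = 503.4 Gm = 5.034e+11 m.
Escape velocity comes from setting total energy to zero: ½v² − GM/r = 0 ⇒ v_esc = √(2GM / r).
v_esc = √(2 · 1.482e+21 / 5.034e+11) m/s ≈ 7.673e+04 m/s = 76.73 km/s.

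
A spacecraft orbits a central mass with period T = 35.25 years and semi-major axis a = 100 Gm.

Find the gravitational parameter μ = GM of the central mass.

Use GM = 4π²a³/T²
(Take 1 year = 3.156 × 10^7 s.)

Convert to SI: T = 35.25 years = 1.11249e+09 s; a = 100 Gm = 1e+11 m.
GM = 4π² · a³ / T².
GM = 4π² · (1e+11)³ / (1.11249e+09)² m³/s² ≈ 3.19e+16 m³/s² = 3.19 × 10^16 m³/s².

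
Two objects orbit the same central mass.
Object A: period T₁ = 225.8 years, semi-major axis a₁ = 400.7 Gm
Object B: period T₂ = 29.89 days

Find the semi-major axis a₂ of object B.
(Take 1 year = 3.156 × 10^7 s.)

Convert to SI: T₁ = 225.8 years = 7.12625e+09 s; a₁ = 400.7 Gm = 4.007e+11 m; T₂ = 29.89 days = 2.5825e+06 s.
Kepler's third law: (T₁/T₂)² = (a₁/a₂)³ ⇒ a₂ = a₁ · (T₂/T₁)^(2/3).
T₂/T₁ = 2.5825e+06 / 7.12625e+09 = 0.000362392.
a₂ = 4.007e+11 · (0.000362392)^(2/3) m ≈ 2.037e+09 m = 2.037 Gm.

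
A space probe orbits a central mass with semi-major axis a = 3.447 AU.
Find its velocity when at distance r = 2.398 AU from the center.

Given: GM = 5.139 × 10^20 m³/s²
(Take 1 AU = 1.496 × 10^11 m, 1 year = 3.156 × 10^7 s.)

Convert to SI: a = 3.447 AU = 5.15671e+11 m; r = 2.398 AU = 3.58741e+11 m.
Vis-viva: v = √(GM · (2/r − 1/a)).
2/r − 1/a = 2/3.58741e+11 − 1/5.15671e+11 = 3.63584e-12 m⁻¹.
v = √(5.139e+20 · 3.63584e-12) m/s ≈ 4.323e+04 m/s = 9.119 AU/year.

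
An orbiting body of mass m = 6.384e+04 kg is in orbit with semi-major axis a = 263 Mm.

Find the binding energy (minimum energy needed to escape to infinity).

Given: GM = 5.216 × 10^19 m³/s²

Convert to SI: a = 263 Mm = 2.63e+08 m.
Total orbital energy is E = −GMm/(2a); binding energy is E_bind = −E = GMm/(2a).
E_bind = 5.216e+19 · 6.384e+04 / (2 · 2.63e+08) J ≈ 6.331e+15 J = 6.331 PJ.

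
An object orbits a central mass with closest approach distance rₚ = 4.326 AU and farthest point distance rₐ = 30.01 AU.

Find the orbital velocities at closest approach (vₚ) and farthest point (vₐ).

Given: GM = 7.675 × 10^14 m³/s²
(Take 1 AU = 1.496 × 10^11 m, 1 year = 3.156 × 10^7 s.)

Convert to SI: rₚ = 4.326 AU = 6.4717e+11 m; rₐ = 30.01 AU = 4.4895e+12 m.
Use the vis-viva equation v² = GM(2/r − 1/a) with a = (rₚ + rₐ)/2 = (6.4717e+11 + 4.4895e+12)/2 = 2.56833e+12 m.
vₚ = √(GM · (2/rₚ − 1/a)) = √(7.675e+14 · (2/6.4717e+11 − 1/2.56833e+12)) m/s ≈ 45.53 m/s = 0.009605 AU/year.
vₐ = √(GM · (2/rₐ − 1/a)) = √(7.675e+14 · (2/4.4895e+12 − 1/2.56833e+12)) m/s ≈ 6.563 m/s = 0.001385 AU/year.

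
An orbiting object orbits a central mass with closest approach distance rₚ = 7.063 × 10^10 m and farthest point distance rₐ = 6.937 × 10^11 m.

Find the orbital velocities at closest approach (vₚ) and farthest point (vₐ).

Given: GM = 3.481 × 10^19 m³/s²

Use the vis-viva equation v² = GM(2/r − 1/a) with a = (rₚ + rₐ)/2 = (7.063e+10 + 6.937e+11)/2 = 3.82165e+11 m.
vₚ = √(GM · (2/rₚ − 1/a)) = √(3.481e+19 · (2/7.063e+10 − 1/3.82165e+11)) m/s ≈ 2.991e+04 m/s = 29.91 km/s.
vₐ = √(GM · (2/rₐ − 1/a)) = √(3.481e+19 · (2/6.937e+11 − 1/3.82165e+11)) m/s ≈ 3045 m/s = 3.045 km/s.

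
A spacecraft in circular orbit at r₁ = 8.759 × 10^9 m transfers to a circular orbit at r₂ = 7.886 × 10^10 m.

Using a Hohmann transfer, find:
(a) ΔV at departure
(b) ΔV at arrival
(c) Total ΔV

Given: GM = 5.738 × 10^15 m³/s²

Transfer semi-major axis: a_t = (r₁ + r₂)/2 = (8.759e+09 + 7.886e+10)/2 = 4.38095e+10 m.
Circular speeds: v₁ = √(GM/r₁) = 809.381 m/s, v₂ = √(GM/r₂) = 269.744 m/s.
Transfer speeds (vis-viva v² = GM(2/r − 1/a_t)): v₁ᵗ = 1085.92 m/s, v₂ᵗ = 120.613 m/s.
(a) ΔV₁ = |v₁ᵗ − v₁| ≈ 276.5 m/s = 276.5 m/s.
(b) ΔV₂ = |v₂ − v₂ᵗ| ≈ 149.1 m/s = 149.1 m/s.
(c) ΔV_total = ΔV₁ + ΔV₂ ≈ 425.7 m/s = 425.7 m/s.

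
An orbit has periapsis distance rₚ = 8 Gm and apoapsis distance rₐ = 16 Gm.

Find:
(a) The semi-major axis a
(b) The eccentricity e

Convert to SI: rₚ = 8 Gm = 8e+09 m; rₐ = 16 Gm = 1.6e+10 m.
(a) a = (rₚ + rₐ) / 2 = (8e+09 + 1.6e+10) / 2 ≈ 1.2e+10 m = 12 Gm.
(b) e = (rₐ − rₚ) / (rₐ + rₚ) = (1.6e+10 − 8e+09) / (1.6e+10 + 8e+09) ≈ 0.3333.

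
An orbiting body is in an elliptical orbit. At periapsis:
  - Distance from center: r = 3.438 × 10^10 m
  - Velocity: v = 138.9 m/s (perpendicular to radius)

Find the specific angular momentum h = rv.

With v perpendicular to r, h = r · v.
h = 3.438e+10 · 138.9 m²/s ≈ 4.775e+12 m²/s.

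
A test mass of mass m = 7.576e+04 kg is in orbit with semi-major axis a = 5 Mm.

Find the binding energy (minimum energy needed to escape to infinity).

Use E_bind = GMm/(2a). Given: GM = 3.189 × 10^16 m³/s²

Convert to SI: a = 5 Mm = 5e+06 m.
Total orbital energy is E = −GMm/(2a); binding energy is E_bind = −E = GMm/(2a).
E_bind = 3.189e+16 · 7.576e+04 / (2 · 5e+06) J ≈ 2.416e+14 J = 241.6 TJ.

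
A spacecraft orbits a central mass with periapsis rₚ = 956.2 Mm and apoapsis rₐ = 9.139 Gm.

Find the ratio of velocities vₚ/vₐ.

Convert to SI: rₚ = 956.2 Mm = 9.562e+08 m; rₐ = 9.139 Gm = 9.139e+09 m.
Conservation of angular momentum gives rₚvₚ = rₐvₐ, so vₚ/vₐ = rₐ/rₚ.
vₚ/vₐ = 9.139e+09 / 9.562e+08 ≈ 9.558.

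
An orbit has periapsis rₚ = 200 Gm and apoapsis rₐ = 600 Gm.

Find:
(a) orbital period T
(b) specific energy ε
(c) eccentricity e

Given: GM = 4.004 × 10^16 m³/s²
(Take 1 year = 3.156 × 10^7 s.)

Convert to SI: rₚ = 200 Gm = 2e+11 m; rₐ = 600 Gm = 6e+11 m.
(a) With a = (rₚ + rₐ)/2 = 4e+11 m, T = 2π √(a³/GM) = 2π √((4e+11)³/4.004e+16) s ≈ 7.944e+09 s
(b) With a = (rₚ + rₐ)/2 = 4e+11 m, ε = −GM/(2a) = −4.004e+16/(2 · 4e+11) J/kg ≈ -5.005e+04 J/kg
(c) e = (rₐ − rₚ)/(rₐ + rₚ) = (6e+11 − 2e+11)/(6e+11 + 2e+11) ≈ 0.5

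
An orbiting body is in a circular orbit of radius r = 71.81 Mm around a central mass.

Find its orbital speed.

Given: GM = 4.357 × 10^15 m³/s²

Convert to SI: r = 71.81 Mm = 7.181e+07 m.
For a circular orbit, gravity supplies the centripetal force, so v = √(GM / r).
v = √(4.357e+15 / 7.181e+07) m/s ≈ 7789 m/s = 7.789 km/s.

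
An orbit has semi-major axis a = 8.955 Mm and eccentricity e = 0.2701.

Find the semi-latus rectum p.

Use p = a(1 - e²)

Convert to SI: a = 8.955 Mm = 8.955e+06 m.
p = a (1 − e²).
p = 8.955e+06 · (1 − (0.2701)²) = 8.955e+06 · 0.927046 ≈ 8.302e+06 m = 8.302 Mm.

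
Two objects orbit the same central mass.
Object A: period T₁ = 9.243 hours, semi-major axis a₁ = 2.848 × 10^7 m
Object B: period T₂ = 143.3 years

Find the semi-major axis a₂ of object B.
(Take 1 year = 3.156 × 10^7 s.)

Convert to SI: T₁ = 9.243 hours = 33274.8 s; T₂ = 143.3 years = 4.52255e+09 s.
Kepler's third law: (T₁/T₂)² = (a₁/a₂)³ ⇒ a₂ = a₁ · (T₂/T₁)^(2/3).
T₂/T₁ = 4.52255e+09 / 33274.8 = 135915.
a₂ = 2.848e+07 · (135915)^(2/3) m ≈ 7.529e+10 m = 7.529 × 10^10 m.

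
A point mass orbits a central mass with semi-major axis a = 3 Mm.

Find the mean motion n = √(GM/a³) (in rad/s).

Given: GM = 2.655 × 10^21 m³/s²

Convert to SI: a = 3 Mm = 3e+06 m.
n = √(GM / a³).
n = √(2.655e+21 / (3e+06)³) rad/s ≈ 9.916 rad/s.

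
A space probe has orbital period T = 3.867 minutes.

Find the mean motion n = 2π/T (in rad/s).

Convert to SI: T = 3.867 minutes = 232.02 s.
n = 2π / T.
n = 2π / 232.02 s ≈ 0.02708 rad/s.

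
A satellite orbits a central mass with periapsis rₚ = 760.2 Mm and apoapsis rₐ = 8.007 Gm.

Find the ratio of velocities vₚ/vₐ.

Convert to SI: rₚ = 760.2 Mm = 7.602e+08 m; rₐ = 8.007 Gm = 8.007e+09 m.
Conservation of angular momentum gives rₚvₚ = rₐvₐ, so vₚ/vₐ = rₐ/rₚ.
vₚ/vₐ = 8.007e+09 / 7.602e+08 ≈ 10.53.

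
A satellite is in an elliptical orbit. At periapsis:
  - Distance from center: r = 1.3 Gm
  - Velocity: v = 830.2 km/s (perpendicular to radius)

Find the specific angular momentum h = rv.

Convert to SI: r = 1.3 Gm = 1.3e+09 m; v = 830.2 km/s = 830200 m/s.
With v perpendicular to r, h = r · v.
h = 1.3e+09 · 830200 m²/s ≈ 1.079e+15 m²/s.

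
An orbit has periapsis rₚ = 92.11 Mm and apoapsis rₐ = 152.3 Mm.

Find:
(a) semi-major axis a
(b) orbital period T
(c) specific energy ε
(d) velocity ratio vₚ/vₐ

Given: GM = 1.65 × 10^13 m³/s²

Convert to SI: rₚ = 92.11 Mm = 9.211e+07 m; rₐ = 152.3 Mm = 1.523e+08 m.
(a) a = (rₚ + rₐ)/2 = (9.211e+07 + 1.523e+08)/2 ≈ 1.222e+08 m
(b) With a = (rₚ + rₐ)/2 = 1.22205e+08 m, T = 2π √(a³/GM) = 2π √((1.22205e+08)³/1.65e+13) s ≈ 2.09e+06 s
(c) With a = (rₚ + rₐ)/2 = 1.22205e+08 m, ε = −GM/(2a) = −1.65e+13/(2 · 1.22205e+08) J/kg ≈ -6.751e+04 J/kg
(d) Conservation of angular momentum (rₚvₚ = rₐvₐ) gives vₚ/vₐ = rₐ/rₚ = 1.523e+08/9.211e+07 ≈ 1.653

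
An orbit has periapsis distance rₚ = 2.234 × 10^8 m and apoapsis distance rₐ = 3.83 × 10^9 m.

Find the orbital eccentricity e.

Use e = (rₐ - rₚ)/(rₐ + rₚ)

e = (rₐ − rₚ) / (rₐ + rₚ).
e = (3.83e+09 − 2.234e+08) / (3.83e+09 + 2.234e+08) = 3.6066e+09 / 4.0534e+09 ≈ 0.8898.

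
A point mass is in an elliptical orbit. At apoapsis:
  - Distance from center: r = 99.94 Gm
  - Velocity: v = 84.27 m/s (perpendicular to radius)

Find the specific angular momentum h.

Convert to SI: r = 99.94 Gm = 9.994e+10 m.
With v perpendicular to r, h = r · v.
h = 9.994e+10 · 84.27 m²/s ≈ 8.422e+12 m²/s.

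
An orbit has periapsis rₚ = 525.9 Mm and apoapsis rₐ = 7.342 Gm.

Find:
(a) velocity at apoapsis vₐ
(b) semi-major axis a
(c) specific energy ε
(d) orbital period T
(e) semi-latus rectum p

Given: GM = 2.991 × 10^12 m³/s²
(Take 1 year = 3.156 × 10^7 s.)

Convert to SI: rₚ = 525.9 Mm = 5.259e+08 m; rₐ = 7.342 Gm = 7.342e+09 m.
(a) With a = (rₚ + rₐ)/2 = 3.93395e+09 m, vₐ = √(GM (2/rₐ − 1/a)) = √(2.991e+12 · (2/7.342e+09 − 1/3.93395e+09)) m/s ≈ 7.38 m/s
(b) a = (rₚ + rₐ)/2 = (5.259e+08 + 7.342e+09)/2 ≈ 3.934e+09 m
(c) With a = (rₚ + rₐ)/2 = 3.93395e+09 m, ε = −GM/(2a) = −2.991e+12/(2 · 3.93395e+09) J/kg ≈ -380.2 J/kg
(d) With a = (rₚ + rₐ)/2 = 3.93395e+09 m, T = 2π √(a³/GM) = 2π √((3.93395e+09)³/2.991e+12) s ≈ 8.964e+08 s
(e) From a = (rₚ + rₐ)/2 = 3.93395e+09 m and e = (rₐ − rₚ)/(rₐ + rₚ) = 0.866318, p = a(1 − e²) = 3.93395e+09 · (1 − (0.866318)²) ≈ 9.815e+08 m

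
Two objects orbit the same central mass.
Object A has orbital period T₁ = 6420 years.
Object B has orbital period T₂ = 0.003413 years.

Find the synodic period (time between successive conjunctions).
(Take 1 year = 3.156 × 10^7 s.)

Convert to SI: T₁ = 6420 years = 2.02615e+11 s; T₂ = 0.003413 years = 107714 s.
T_syn = |T₁ · T₂ / (T₁ − T₂)|.
T_syn = |2.02615e+11 · 107714 / (2.02615e+11 − 107714)| s ≈ 1.077e+05 s = 0.003413 years.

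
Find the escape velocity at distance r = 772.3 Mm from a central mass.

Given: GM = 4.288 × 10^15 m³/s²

Convert to SI: r = 772.3 Mm = 7.723e+08 m.
Escape velocity comes from setting total energy to zero: ½v² − GM/r = 0 ⇒ v_esc = √(2GM / r).
v_esc = √(2 · 4.288e+15 / 7.723e+08) m/s ≈ 3332 m/s = 3.332 km/s.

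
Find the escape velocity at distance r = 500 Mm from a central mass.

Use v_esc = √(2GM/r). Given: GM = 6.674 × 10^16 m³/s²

Convert to SI: r = 500 Mm = 5e+08 m.
Escape velocity comes from setting total energy to zero: ½v² − GM/r = 0 ⇒ v_esc = √(2GM / r).
v_esc = √(2 · 6.674e+16 / 5e+08) m/s ≈ 1.634e+04 m/s = 16.34 km/s.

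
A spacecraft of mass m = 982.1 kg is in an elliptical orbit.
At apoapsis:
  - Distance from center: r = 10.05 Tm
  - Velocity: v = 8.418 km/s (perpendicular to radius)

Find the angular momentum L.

Convert to SI: r = 10.05 Tm = 1.005e+13 m; v = 8.418 km/s = 8418 m/s.
Since v is perpendicular to r, L = m · v · r.
L = 982.1 · 8418 · 1.005e+13 kg·m²/s ≈ 8.309e+19 kg·m²/s.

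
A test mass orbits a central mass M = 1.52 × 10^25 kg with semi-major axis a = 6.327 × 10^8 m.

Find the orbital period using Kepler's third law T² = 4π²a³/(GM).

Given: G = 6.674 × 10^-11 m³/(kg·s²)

GM = G · M = 6.674e-11 · 1.52e+25 = 1.01445e+15 m³/s².
Kepler's third law: T = 2π √(a³ / GM).
Substituting a = 6.327e+08 m and GM = 1.01445e+15 m³/s²:
T = 2π √((6.327e+08)³ / 1.01445e+15) s
T ≈ 3.14e+06 s = 36.34 days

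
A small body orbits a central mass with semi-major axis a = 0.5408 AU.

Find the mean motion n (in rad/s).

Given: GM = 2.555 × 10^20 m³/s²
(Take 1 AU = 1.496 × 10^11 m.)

Convert to SI: a = 0.5408 AU = 8.09037e+10 m.
n = √(GM / a³).
n = √(2.555e+20 / (8.09037e+10)³) rad/s ≈ 6.946e-07 rad/s.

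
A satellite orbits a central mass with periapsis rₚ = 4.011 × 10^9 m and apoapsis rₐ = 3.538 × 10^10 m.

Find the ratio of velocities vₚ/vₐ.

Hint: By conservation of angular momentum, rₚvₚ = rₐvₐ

Conservation of angular momentum gives rₚvₚ = rₐvₐ, so vₚ/vₐ = rₐ/rₚ.
vₚ/vₐ = 3.538e+10 / 4.011e+09 ≈ 8.821.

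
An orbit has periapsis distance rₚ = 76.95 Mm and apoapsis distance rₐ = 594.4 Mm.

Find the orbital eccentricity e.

Convert to SI: rₚ = 76.95 Mm = 7.695e+07 m; rₐ = 594.4 Mm = 5.944e+08 m.
e = (rₐ − rₚ) / (rₐ + rₚ).
e = (5.944e+08 − 7.695e+07) / (5.944e+08 + 7.695e+07) = 5.1745e+08 / 6.7135e+08 ≈ 0.7708.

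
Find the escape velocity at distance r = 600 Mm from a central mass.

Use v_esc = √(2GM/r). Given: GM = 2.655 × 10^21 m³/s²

Convert to SI: r = 600 Mm = 6e+08 m.
Escape velocity comes from setting total energy to zero: ½v² − GM/r = 0 ⇒ v_esc = √(2GM / r).
v_esc = √(2 · 2.655e+21 / 6e+08) m/s ≈ 2.975e+06 m/s = 2975 km/s.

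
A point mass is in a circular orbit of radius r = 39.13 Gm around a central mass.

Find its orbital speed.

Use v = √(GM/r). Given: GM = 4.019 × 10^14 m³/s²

Convert to SI: r = 39.13 Gm = 3.913e+10 m.
For a circular orbit, gravity supplies the centripetal force, so v = √(GM / r).
v = √(4.019e+14 / 3.913e+10) m/s ≈ 101.3 m/s = 101.3 m/s.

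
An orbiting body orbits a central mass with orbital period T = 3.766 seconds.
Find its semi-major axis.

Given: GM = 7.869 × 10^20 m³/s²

Invert Kepler's third law: a = (GM · T² / (4π²))^(1/3).
Substituting T = 3.766 s and GM = 7.869e+20 m³/s²:
a = (7.869e+20 · (3.766)² / (4π²))^(1/3) m
a ≈ 6.563e+06 m = 6.563 × 10^6 m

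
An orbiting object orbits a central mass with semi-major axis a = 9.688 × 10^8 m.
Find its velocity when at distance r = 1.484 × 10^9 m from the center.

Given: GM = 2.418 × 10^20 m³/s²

Vis-viva: v = √(GM · (2/r − 1/a)).
2/r − 1/a = 2/1.484e+09 − 1/9.688e+08 = 3.15504e-10 m⁻¹.
v = √(2.418e+20 · 3.15504e-10) m/s ≈ 2.762e+05 m/s = 276.2 km/s.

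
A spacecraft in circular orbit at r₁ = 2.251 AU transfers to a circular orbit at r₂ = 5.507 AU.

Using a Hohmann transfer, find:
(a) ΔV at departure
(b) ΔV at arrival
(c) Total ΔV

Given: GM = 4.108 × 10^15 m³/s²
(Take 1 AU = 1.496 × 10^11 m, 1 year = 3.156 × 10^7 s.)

Convert to SI: r₁ = 2.251 AU = 3.3675e+11 m; r₂ = 5.507 AU = 8.23847e+11 m.
Transfer semi-major axis: a_t = (r₁ + r₂)/2 = (3.3675e+11 + 8.23847e+11)/2 = 5.80298e+11 m.
Circular speeds: v₁ = √(GM/r₁) = 110.449 m/s, v₂ = √(GM/r₂) = 70.6142 m/s.
Transfer speeds (vis-viva v² = GM(2/r − 1/a_t)): v₁ᵗ = 131.601 m/s, v₂ᵗ = 53.7923 m/s.
(a) ΔV₁ = |v₁ᵗ − v₁| ≈ 21.15 m/s = 0.004462 AU/year.
(b) ΔV₂ = |v₂ − v₂ᵗ| ≈ 16.82 m/s = 0.003549 AU/year.
(c) ΔV_total = ΔV₁ + ΔV₂ ≈ 37.97 m/s = 0.008011 AU/year.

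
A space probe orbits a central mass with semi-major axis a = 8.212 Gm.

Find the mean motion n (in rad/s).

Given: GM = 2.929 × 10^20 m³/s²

Convert to SI: a = 8.212 Gm = 8.212e+09 m.
n = √(GM / a³).
n = √(2.929e+20 / (8.212e+09)³) rad/s ≈ 2.3e-05 rad/s.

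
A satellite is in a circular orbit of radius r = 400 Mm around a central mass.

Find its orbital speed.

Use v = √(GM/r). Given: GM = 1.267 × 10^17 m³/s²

Convert to SI: r = 400 Mm = 4e+08 m.
For a circular orbit, gravity supplies the centripetal force, so v = √(GM / r).
v = √(1.267e+17 / 4e+08) m/s ≈ 1.78e+04 m/s = 17.8 km/s.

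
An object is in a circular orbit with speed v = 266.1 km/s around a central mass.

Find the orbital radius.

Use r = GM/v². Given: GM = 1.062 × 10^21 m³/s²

Convert to SI: v = 266.1 km/s = 266100 m/s.
For a circular orbit, v² = GM / r, so r = GM / v².
r = 1.062e+21 / (266100)² m ≈ 1.5e+10 m = 15 Gm.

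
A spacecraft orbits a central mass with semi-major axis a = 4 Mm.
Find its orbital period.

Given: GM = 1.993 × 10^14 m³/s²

Convert to SI: a = 4 Mm = 4e+06 m.
Kepler's third law: T = 2π √(a³ / GM).
Substituting a = 4e+06 m and GM = 1.993e+14 m³/s²:
T = 2π √((4e+06)³ / 1.993e+14) s
T ≈ 3561 s = 59.34 minutes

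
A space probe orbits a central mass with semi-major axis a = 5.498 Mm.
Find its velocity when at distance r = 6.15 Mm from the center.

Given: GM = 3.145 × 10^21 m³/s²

Convert to SI: a = 5.498 Mm = 5.498e+06 m; r = 6.15 Mm = 6.15e+06 m.
Vis-viva: v = √(GM · (2/r − 1/a)).
2/r − 1/a = 2/6.15e+06 − 1/5.498e+06 = 1.43319e-07 m⁻¹.
v = √(3.145e+21 · 1.43319e-07) m/s ≈ 2.123e+07 m/s = 2.123e+04 km/s.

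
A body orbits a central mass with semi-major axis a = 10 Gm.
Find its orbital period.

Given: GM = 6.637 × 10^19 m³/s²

Convert to SI: a = 10 Gm = 1e+10 m.
Kepler's third law: T = 2π √(a³ / GM).
Substituting a = 1e+10 m and GM = 6.637e+19 m³/s²:
T = 2π √((1e+10)³ / 6.637e+19) s
T ≈ 7.712e+05 s = 8.926 days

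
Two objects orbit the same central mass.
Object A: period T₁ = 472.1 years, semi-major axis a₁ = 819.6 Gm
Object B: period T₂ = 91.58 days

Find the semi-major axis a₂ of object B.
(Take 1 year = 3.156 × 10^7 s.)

Convert to SI: T₁ = 472.1 years = 1.48995e+10 s; a₁ = 819.6 Gm = 8.196e+11 m; T₂ = 91.58 days = 7.91251e+06 s.
Kepler's third law: (T₁/T₂)² = (a₁/a₂)³ ⇒ a₂ = a₁ · (T₂/T₁)^(2/3).
T₂/T₁ = 7.91251e+06 / 1.48995e+10 = 0.00053106.
a₂ = 8.196e+11 · (0.00053106)^(2/3) m ≈ 5.375e+09 m = 5.375 Gm.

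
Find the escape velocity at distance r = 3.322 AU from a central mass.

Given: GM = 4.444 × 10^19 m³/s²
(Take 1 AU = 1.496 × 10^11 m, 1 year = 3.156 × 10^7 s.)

Convert to SI: r = 3.322 AU = 4.96971e+11 m.
Escape velocity comes from setting total energy to zero: ½v² − GM/r = 0 ⇒ v_esc = √(2GM / r).
v_esc = √(2 · 4.444e+19 / 4.96971e+11) m/s ≈ 1.337e+04 m/s = 2.821 AU/year.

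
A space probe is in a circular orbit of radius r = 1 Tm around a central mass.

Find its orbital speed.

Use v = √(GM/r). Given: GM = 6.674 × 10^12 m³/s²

Convert to SI: r = 1 Tm = 1e+12 m.
For a circular orbit, gravity supplies the centripetal force, so v = √(GM / r).
v = √(6.674e+12 / 1e+12) m/s ≈ 2.583 m/s = 2.583 m/s.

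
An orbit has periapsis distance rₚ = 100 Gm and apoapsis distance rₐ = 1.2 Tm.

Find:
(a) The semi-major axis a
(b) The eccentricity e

Convert to SI: rₚ = 100 Gm = 1e+11 m; rₐ = 1.2 Tm = 1.2e+12 m.
(a) a = (rₚ + rₐ) / 2 = (1e+11 + 1.2e+12) / 2 ≈ 6.5e+11 m = 650 Gm.
(b) e = (rₐ − rₚ) / (rₐ + rₚ) = (1.2e+12 − 1e+11) / (1.2e+12 + 1e+11) ≈ 0.8462.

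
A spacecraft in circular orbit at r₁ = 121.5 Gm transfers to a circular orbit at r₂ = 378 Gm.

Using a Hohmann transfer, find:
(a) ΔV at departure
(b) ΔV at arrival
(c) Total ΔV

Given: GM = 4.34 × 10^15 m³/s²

Convert to SI: r₁ = 121.5 Gm = 1.215e+11 m; r₂ = 378 Gm = 3.78e+11 m.
Transfer semi-major axis: a_t = (r₁ + r₂)/2 = (1.215e+11 + 3.78e+11)/2 = 2.4975e+11 m.
Circular speeds: v₁ = √(GM/r₁) = 188.998 m/s, v₂ = √(GM/r₂) = 107.152 m/s.
Transfer speeds (vis-viva v² = GM(2/r − 1/a_t)): v₁ᵗ = 232.514 m/s, v₂ᵗ = 74.7368 m/s.
(a) ΔV₁ = |v₁ᵗ − v₁| ≈ 43.52 m/s = 43.52 m/s.
(b) ΔV₂ = |v₂ − v₂ᵗ| ≈ 32.41 m/s = 32.41 m/s.
(c) ΔV_total = ΔV₁ + ΔV₂ ≈ 75.93 m/s = 75.93 m/s.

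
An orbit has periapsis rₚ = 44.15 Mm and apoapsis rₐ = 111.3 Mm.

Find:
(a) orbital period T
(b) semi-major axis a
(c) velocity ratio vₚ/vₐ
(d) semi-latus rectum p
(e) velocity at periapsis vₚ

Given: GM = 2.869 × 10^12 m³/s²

Convert to SI: rₚ = 44.15 Mm = 4.415e+07 m; rₐ = 111.3 Mm = 1.113e+08 m.
(a) With a = (rₚ + rₐ)/2 = 7.7725e+07 m, T = 2π √(a³/GM) = 2π √((7.7725e+07)³/2.869e+12) s ≈ 2.542e+06 s
(b) a = (rₚ + rₐ)/2 = (4.415e+07 + 1.113e+08)/2 ≈ 7.772e+07 m
(c) Conservation of angular momentum (rₚvₚ = rₐvₐ) gives vₚ/vₐ = rₐ/rₚ = 1.113e+08/4.415e+07 ≈ 2.521
(d) From a = (rₚ + rₐ)/2 = 7.7725e+07 m and e = (rₐ − rₚ)/(rₐ + rₚ) = 0.431972, p = a(1 − e²) = 7.7725e+07 · (1 − (0.431972)²) ≈ 6.322e+07 m
(e) With a = (rₚ + rₐ)/2 = 7.7725e+07 m, vₚ = √(GM (2/rₚ − 1/a)) = √(2.869e+12 · (2/4.415e+07 − 1/7.7725e+07)) m/s ≈ 305 m/s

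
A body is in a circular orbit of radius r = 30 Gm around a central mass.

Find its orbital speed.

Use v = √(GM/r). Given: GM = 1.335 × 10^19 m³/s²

Convert to SI: r = 30 Gm = 3e+10 m.
For a circular orbit, gravity supplies the centripetal force, so v = √(GM / r).
v = √(1.335e+19 / 3e+10) m/s ≈ 2.11e+04 m/s = 21.1 km/s.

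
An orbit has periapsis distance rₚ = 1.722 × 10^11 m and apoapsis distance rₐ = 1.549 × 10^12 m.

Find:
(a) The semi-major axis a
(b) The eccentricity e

(a) a = (rₚ + rₐ) / 2 = (1.722e+11 + 1.549e+12) / 2 ≈ 8.606e+11 m = 8.606 × 10^11 m.
(b) e = (rₐ − rₚ) / (rₐ + rₚ) = (1.549e+12 − 1.722e+11) / (1.549e+12 + 1.722e+11) ≈ 0.7999.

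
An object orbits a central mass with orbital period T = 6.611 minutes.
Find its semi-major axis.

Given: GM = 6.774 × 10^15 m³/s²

Convert to SI: T = 6.611 minutes = 396.66 s.
Invert Kepler's third law: a = (GM · T² / (4π²))^(1/3).
Substituting T = 396.66 s and GM = 6.774e+15 m³/s²:
a = (6.774e+15 · (396.66)² / (4π²))^(1/3) m
a ≈ 3e+06 m = 3 Mm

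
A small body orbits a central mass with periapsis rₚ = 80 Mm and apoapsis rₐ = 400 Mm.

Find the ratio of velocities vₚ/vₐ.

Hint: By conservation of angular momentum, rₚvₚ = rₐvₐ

Convert to SI: rₚ = 80 Mm = 8e+07 m; rₐ = 400 Mm = 4e+08 m.
Conservation of angular momentum gives rₚvₚ = rₐvₐ, so vₚ/vₐ = rₐ/rₚ.
vₚ/vₐ = 4e+08 / 8e+07 ≈ 5.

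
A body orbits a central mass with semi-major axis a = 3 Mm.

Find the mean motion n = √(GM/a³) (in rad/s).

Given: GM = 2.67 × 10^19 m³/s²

Convert to SI: a = 3 Mm = 3e+06 m.
n = √(GM / a³).
n = √(2.67e+19 / (3e+06)³) rad/s ≈ 0.9944 rad/s.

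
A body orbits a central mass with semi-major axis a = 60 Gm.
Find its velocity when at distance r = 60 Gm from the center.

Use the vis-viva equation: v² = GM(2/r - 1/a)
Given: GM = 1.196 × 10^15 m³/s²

Convert to SI: a = 60 Gm = 6e+10 m; r = 60 Gm = 6e+10 m.
Vis-viva: v = √(GM · (2/r − 1/a)).
2/r − 1/a = 2/6e+10 − 1/6e+10 = 1.66667e-11 m⁻¹.
v = √(1.196e+15 · 1.66667e-11) m/s ≈ 141.2 m/s = 141.2 m/s.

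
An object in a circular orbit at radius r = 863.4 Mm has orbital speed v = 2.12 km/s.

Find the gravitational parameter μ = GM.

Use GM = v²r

Convert to SI: r = 863.4 Mm = 8.634e+08 m; v = 2.12 km/s = 2120 m/s.
For a circular orbit v² = GM/r, so GM = v² · r.
GM = (2120)² · 8.634e+08 m³/s² ≈ 3.88e+15 m³/s² = 3.88 × 10^15 m³/s².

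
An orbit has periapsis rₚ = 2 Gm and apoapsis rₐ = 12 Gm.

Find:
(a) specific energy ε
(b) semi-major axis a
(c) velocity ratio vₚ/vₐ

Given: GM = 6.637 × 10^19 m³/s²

Convert to SI: rₚ = 2 Gm = 2e+09 m; rₐ = 12 Gm = 1.2e+10 m.
(a) With a = (rₚ + rₐ)/2 = 7e+09 m, ε = −GM/(2a) = −6.637e+19/(2 · 7e+09) J/kg ≈ -4.741e+09 J/kg
(b) a = (rₚ + rₐ)/2 = (2e+09 + 1.2e+10)/2 ≈ 7e+09 m
(c) Conservation of angular momentum (rₚvₚ = rₐvₐ) gives vₚ/vₐ = rₐ/rₚ = 1.2e+10/2e+09 ≈ 6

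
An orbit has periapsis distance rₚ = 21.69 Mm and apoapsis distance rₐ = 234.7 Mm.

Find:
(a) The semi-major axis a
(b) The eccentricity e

Convert to SI: rₚ = 21.69 Mm = 2.169e+07 m; rₐ = 234.7 Mm = 2.347e+08 m.
(a) a = (rₚ + rₐ) / 2 = (2.169e+07 + 2.347e+08) / 2 ≈ 1.282e+08 m = 128.2 Mm.
(b) e = (rₐ − rₚ) / (rₐ + rₚ) = (2.347e+08 − 2.169e+07) / (2.347e+08 + 2.169e+07) ≈ 0.8308.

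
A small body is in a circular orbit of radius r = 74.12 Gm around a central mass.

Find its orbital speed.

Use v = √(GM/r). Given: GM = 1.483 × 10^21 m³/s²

Convert to SI: r = 74.12 Gm = 7.412e+10 m.
For a circular orbit, gravity supplies the centripetal force, so v = √(GM / r).
v = √(1.483e+21 / 7.412e+10) m/s ≈ 1.414e+05 m/s = 141.4 km/s.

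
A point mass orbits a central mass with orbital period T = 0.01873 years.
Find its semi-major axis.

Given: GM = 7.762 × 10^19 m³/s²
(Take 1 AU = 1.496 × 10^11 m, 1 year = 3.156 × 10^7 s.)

Convert to SI: T = 0.01873 years = 591119 s.
Invert Kepler's third law: a = (GM · T² / (4π²))^(1/3).
Substituting T = 591119 s and GM = 7.762e+19 m³/s²:
a = (7.762e+19 · (591119)² / (4π²))^(1/3) m
a ≈ 8.824e+09 m = 0.05898 AU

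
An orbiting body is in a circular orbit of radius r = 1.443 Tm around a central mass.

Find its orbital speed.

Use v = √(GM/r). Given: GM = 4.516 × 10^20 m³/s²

Convert to SI: r = 1.443 Tm = 1.443e+12 m.
For a circular orbit, gravity supplies the centripetal force, so v = √(GM / r).
v = √(4.516e+20 / 1.443e+12) m/s ≈ 1.769e+04 m/s = 17.69 km/s.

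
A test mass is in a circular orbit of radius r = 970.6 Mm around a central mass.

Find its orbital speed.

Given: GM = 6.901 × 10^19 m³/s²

Convert to SI: r = 970.6 Mm = 9.706e+08 m.
For a circular orbit, gravity supplies the centripetal force, so v = √(GM / r).
v = √(6.901e+19 / 9.706e+08) m/s ≈ 2.666e+05 m/s = 266.6 km/s.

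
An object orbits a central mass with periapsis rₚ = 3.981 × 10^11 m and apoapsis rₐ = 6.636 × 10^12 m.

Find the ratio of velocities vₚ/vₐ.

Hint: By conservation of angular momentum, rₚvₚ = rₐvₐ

Conservation of angular momentum gives rₚvₚ = rₐvₐ, so vₚ/vₐ = rₐ/rₚ.
vₚ/vₐ = 6.636e+12 / 3.981e+11 ≈ 16.67.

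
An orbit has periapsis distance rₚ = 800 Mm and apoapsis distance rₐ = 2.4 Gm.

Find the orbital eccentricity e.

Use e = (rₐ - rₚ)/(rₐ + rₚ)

Convert to SI: rₚ = 800 Mm = 8e+08 m; rₐ = 2.4 Gm = 2.4e+09 m.
e = (rₐ − rₚ) / (rₐ + rₚ).
e = (2.4e+09 − 8e+08) / (2.4e+09 + 8e+08) = 1.6e+09 / 3.2e+09 ≈ 0.5.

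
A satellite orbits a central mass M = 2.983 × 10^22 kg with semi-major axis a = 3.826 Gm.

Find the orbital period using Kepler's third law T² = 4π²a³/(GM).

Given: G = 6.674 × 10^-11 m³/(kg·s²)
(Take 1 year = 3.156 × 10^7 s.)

Convert to SI: a = 3.826 Gm = 3.826e+09 m.
GM = G · M = 6.674e-11 · 2.983e+22 = 1.99085e+12 m³/s².
Kepler's third law: T = 2π √(a³ / GM).
Substituting a = 3.826e+09 m and GM = 1.99085e+12 m³/s²:
T = 2π √((3.826e+09)³ / 1.99085e+12) s
T ≈ 1.054e+09 s = 33.39 years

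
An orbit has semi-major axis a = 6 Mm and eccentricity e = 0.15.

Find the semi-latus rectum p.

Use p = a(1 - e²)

Convert to SI: a = 6 Mm = 6e+06 m.
p = a (1 − e²).
p = 6e+06 · (1 − (0.15)²) = 6e+06 · 0.9775 ≈ 5.865e+06 m = 5.865 Mm.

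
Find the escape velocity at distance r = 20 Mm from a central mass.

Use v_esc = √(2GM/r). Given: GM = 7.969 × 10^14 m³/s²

Convert to SI: r = 20 Mm = 2e+07 m.
Escape velocity comes from setting total energy to zero: ½v² − GM/r = 0 ⇒ v_esc = √(2GM / r).
v_esc = √(2 · 7.969e+14 / 2e+07) m/s ≈ 8927 m/s = 8.927 km/s.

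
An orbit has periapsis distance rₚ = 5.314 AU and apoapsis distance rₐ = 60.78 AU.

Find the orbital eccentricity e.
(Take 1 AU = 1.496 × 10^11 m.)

Convert to SI: rₚ = 5.314 AU = 7.94974e+11 m; rₐ = 60.78 AU = 9.09269e+12 m.
e = (rₐ − rₚ) / (rₐ + rₚ).
e = (9.09269e+12 − 7.94974e+11) / (9.09269e+12 + 7.94974e+11) = 8.29771e+12 / 9.88766e+12 ≈ 0.8392.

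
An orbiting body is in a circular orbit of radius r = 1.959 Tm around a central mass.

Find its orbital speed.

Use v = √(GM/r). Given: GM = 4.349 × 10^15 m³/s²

Convert to SI: r = 1.959 Tm = 1.959e+12 m.
For a circular orbit, gravity supplies the centripetal force, so v = √(GM / r).
v = √(4.349e+15 / 1.959e+12) m/s ≈ 47.12 m/s = 47.12 m/s.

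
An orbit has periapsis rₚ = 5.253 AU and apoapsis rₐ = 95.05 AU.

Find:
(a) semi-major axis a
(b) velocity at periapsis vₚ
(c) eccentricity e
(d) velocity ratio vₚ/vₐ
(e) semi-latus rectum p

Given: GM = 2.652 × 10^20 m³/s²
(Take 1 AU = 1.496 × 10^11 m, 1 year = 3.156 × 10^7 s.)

Convert to SI: rₚ = 5.253 AU = 7.85849e+11 m; rₐ = 95.05 AU = 1.42195e+13 m.
(a) a = (rₚ + rₐ)/2 = (7.85849e+11 + 1.42195e+13)/2 ≈ 7.503e+12 m
(b) With a = (rₚ + rₐ)/2 = 7.50266e+12 m, vₚ = √(GM (2/rₚ − 1/a)) = √(2.652e+20 · (2/7.85849e+11 − 1/7.50266e+12)) m/s ≈ 2.529e+04 m/s
(c) e = (rₐ − rₚ)/(rₐ + rₚ) = (1.42195e+13 − 7.85849e+11)/(1.42195e+13 + 7.85849e+11) ≈ 0.8953
(d) Conservation of angular momentum (rₚvₚ = rₐvₐ) gives vₚ/vₐ = rₐ/rₚ = 1.42195e+13/7.85849e+11 ≈ 18.09
(e) From a = (rₚ + rₐ)/2 = 7.50266e+12 m and e = (rₐ − rₚ)/(rₐ + rₚ) = 0.895257, p = a(1 − e²) = 7.50266e+12 · (1 − (0.895257)²) ≈ 1.489e+12 m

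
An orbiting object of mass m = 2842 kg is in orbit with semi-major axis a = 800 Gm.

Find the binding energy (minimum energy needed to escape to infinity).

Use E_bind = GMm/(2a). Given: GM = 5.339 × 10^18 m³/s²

Convert to SI: a = 800 Gm = 8e+11 m.
Total orbital energy is E = −GMm/(2a); binding energy is E_bind = −E = GMm/(2a).
E_bind = 5.339e+18 · 2842 / (2 · 8e+11) J ≈ 9.483e+09 J = 9.483 GJ.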